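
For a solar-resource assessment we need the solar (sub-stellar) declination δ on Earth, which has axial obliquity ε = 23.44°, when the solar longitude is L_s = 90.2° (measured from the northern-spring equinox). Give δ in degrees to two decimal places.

δ = +23.44°

sin δ = sin ε · sin L_s = sin 23.44° × sin 90.2° = 0.397786.
δ = arcsin(0.397786) = +23.44°.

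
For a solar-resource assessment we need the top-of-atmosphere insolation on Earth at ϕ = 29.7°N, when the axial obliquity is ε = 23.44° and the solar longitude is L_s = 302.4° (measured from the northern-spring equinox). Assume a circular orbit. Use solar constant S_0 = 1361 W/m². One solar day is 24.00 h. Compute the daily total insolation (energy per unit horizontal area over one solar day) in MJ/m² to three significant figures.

21.5 MJ/m²

Solar declination: sin δ = sin ε · sin L_s = sin 23.44° × sin 302.4° = -0.33586, so δ = -19.625°.
cos h₀ = −tan(+29.7°) tan(-19.625°) = 0.2034, h₀ = 1.3660 rad.
Bracket: h₀ sin ϕ sin δ + cos ϕ cos δ sin h₀ = 1.3660×0.49546×-0.33586 + 0.86863×0.94191×0.97910 = -0.227309 + 0.801072 = 0.573763.
Q̄ = (S_0/π) × [bracket] = (1361/π) × 0.573763 = 248.57 W/m².
Daily total = Q̄ × 24.00 h × 3600 s/h = 248.57 × 24.00 × 3600 / 10⁶ = 21.48 MJ/m².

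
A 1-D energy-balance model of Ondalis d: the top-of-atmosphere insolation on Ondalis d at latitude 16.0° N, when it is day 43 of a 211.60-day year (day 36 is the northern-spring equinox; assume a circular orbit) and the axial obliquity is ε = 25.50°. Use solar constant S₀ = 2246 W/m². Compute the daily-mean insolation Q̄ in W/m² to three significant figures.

Solar longitude: λ_s = 360° × (43 − 36)/211.60 = 11.909°.
sin δ = sin 25.50° × sin 11.909° = 0.08884, so δ = +5.097°.
cos H₀ = −tan(+16.0°) tan(+5.097°) = -0.0256, H₀ = 1.5964 rad.
Bracket: H₀ sin φ sin δ + cos φ cos δ sin H₀ = 1.5964×0.27564×0.08884 + 0.96126×0.99605×0.99967 = 0.039092 + 0.957147 = 0.996239.
Q̄ = (S₀/π) × [bracket] = (2246/π) × 0.996239 = 712.2 W/m².

Q̄ ≈ 712 W/m²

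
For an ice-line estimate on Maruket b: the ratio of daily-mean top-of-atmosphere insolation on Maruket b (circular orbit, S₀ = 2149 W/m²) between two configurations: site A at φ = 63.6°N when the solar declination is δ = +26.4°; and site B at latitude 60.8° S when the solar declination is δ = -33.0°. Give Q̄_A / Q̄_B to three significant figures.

— Configuration A (φ=+63.6°):
cos H₀ = −tan(+63.6°) tan(+26.400°) = -1.0000, H₀ = 3.1416 rad.
Bracket: H₀ sin φ sin δ + cos φ cos δ sin H₀ = 3.1416×0.89571×0.44464 + 0.44464×0.89571×0.00000 = 1.251200 + 0.000000 = 1.251200.
Q̄ = (S₀/π) × [bracket] = (2149/π) × 1.251200 = 855.88 W/m².
— Configuration B (φ=-60.8°):
cos H₀ = −tan(-60.8°) tan(-33.000°) = -1.1620 ≤ −1 ⇒ polar day, H₀ = π.
Bracket: H₀ sin φ sin δ + cos φ cos δ sin H₀ = 3.1416×-0.87292×-0.54464 + 0.48786×0.83867×0.00000 = 1.493602 + 0.000000 = 1.493602.
Q̄ = (S₀/π) × [bracket] = (2149/π) × 1.493602 = 1021.7 W/m².
Ratio Q̄_A / Q̄_B = 855.88 / 1021.7 = 0.8377.

Q̄_A / Q̄_B ≈ 0.838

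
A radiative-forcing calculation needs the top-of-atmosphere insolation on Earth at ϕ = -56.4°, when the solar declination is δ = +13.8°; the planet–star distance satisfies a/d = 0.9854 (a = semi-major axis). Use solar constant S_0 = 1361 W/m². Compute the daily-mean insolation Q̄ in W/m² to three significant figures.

Q̄ ≈ 110 W/m²

cos h₀ = −tan(-56.4°) tan(+13.800°) = 0.3697, h₀ = 1.1921 rad.
Bracket: h₀ sin ϕ sin δ + cos ϕ cos δ sin h₀ = 1.1921×-0.83292×0.23853 + 0.55339×0.97113×0.92915 = -0.236842 + 0.499338 = 0.262496.
Inverse-square distance factor (a/d)² = 0.9854² = 0.971013.
Q̄ = (S_0/π) × 0.971013 × [bracket] = (1361/π) × 0.971013 × 0.262496 = 110.4 W/m².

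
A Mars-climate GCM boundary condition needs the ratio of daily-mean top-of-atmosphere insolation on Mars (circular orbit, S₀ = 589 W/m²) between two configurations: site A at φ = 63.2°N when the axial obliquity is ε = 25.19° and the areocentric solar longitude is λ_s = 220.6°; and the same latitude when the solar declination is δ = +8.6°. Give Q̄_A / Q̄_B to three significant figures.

Q̄_A / Q̄_B ≈ 0.174

— Configuration A (φ=+63.2°):
sin δ = sin 25.19° × sin 220.6° = -0.27698, so δ = -16.080°.
cos H₀ = −tan(+63.2°) tan(-16.080°) = 0.5707, H₀ = 0.9635 rad.
Bracket: H₀ sin φ sin δ + cos φ cos δ sin H₀ = 0.9635×0.89259×-0.27698 + 0.45088×0.96087×0.82119 = -0.238206 + 0.355770 = 0.117564.
Q̄ = (S₀/π) × [bracket] = (589/π) × 0.117564 = 22.041 W/m².
— Configuration B (φ=+63.2°):
cos H₀ = −tan(+63.2°) tan(+8.600°) = -0.2994, H₀ = 1.8749 rad.
Bracket: H₀ sin φ sin δ + cos φ cos δ sin H₀ = 1.8749×0.89259×0.14954 + 0.45088×0.98876×0.95413 = 0.250258 + 0.425363 = 0.675621.
Q̄ = (S₀/π) × [bracket] = (589/π) × 0.675621 = 126.67 W/m².
Ratio Q̄_A / Q̄_B = 22.041 / 126.67 = 0.1740.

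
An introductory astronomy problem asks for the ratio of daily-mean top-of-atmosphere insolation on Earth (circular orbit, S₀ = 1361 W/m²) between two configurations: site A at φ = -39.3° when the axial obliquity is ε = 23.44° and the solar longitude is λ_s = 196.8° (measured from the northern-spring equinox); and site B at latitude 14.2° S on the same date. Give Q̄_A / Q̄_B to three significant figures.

— Configuration A (φ=-39.3°):
Solar declination: sin δ = sin ε · sin λ_s = sin 23.44° × sin 196.8° = -0.11497, so δ = -6.602°.
cos H₀ = −tan(-39.3°) tan(-6.602°) = -0.0947, H₀ = 1.6657 rad.
Bracket: H₀ sin φ sin δ + cos φ cos δ sin H₀ = 1.6657×-0.63338×-0.11497 + 0.77384×0.99337×0.99550 = 0.121296 + 0.765250 = 0.886546.
Q̄ = (S₀/π) × [bracket] = (1361/π) × 0.886546 = 384.07 W/m².
— Configuration B (φ=-14.2°):
cos H₀ = −tan(-14.2°) tan(-6.602°) = -0.0293, H₀ = 1.6001 rad.
Bracket: H₀ sin φ sin δ + cos φ cos δ sin H₀ = 1.6001×-0.24531×-0.11497 + 0.96945×0.99337×0.99957 = 0.045128 + 0.962608 = 1.007736.
Q̄ = (S₀/π) × [bracket] = (1361/π) × 1.007736 = 436.57 W/m².
Ratio Q̄_A / Q̄_B = 384.07 / 436.57 = 0.8797.

Q̄_A / Q̄_B ≈ 0.880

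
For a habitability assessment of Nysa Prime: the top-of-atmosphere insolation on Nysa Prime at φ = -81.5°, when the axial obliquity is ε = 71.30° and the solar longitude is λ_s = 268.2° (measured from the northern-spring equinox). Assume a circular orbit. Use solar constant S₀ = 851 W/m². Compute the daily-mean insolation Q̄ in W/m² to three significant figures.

Q̄ ≈ 797 W/m²

Solar declination: sin δ = sin ε · sin λ_s = sin 71.30° × sin 268.2° = -0.94674, so δ = -71.217°.
cos H₀ = −tan(-81.5°) tan(-71.217°) = -19.6739 ≤ −1 ⇒ polar day, H₀ = π.
Bracket: H₀ sin φ sin δ + cos φ cos δ sin H₀ = 3.1416×-0.98902×-0.94674 + 0.14781×0.32199×0.00000 = 2.941621 + 0.000000 = 2.941621.
Q̄ = (S₀/π) × [bracket] = (851/π) × 2.941621 = 796.8 W/m².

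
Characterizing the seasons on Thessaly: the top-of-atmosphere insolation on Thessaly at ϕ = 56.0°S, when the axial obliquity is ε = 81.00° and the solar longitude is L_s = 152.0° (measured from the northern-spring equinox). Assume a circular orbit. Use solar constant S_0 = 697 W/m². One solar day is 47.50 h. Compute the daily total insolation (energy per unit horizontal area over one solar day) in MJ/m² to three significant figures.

1.90 MJ/m²

Solar declination: sin δ = sin ε · sin L_s = sin 81.00° × sin 152.0° = 0.46369, so δ = +27.626°.
cos h₀ = −tan(-56.0°) tan(+27.626°) = 0.7759, h₀ = 0.6826 rad.
Bracket: h₀ sin ϕ sin δ + cos ϕ cos δ sin h₀ = 0.6826×-0.82904×0.46369 + 0.55919×0.88600×0.63085 = -0.262403 + 0.312550 = 0.050147.
Q̄ = (S_0/π) × [bracket] = (697/π) × 0.050147 = 11.126 W/m².
Daily total = Q̄ × 47.50 h × 3600 s/h = 11.126 × 47.50 × 3600 / 10⁶ = 1.903 MJ/m².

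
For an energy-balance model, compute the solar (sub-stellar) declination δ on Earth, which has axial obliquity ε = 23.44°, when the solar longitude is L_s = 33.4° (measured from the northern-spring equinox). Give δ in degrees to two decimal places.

sin δ = sin ε · sin L_s = sin 23.44° × sin 33.4° = 0.218975.
δ = arcsin(0.218975) = +12.65°.

δ = +12.65°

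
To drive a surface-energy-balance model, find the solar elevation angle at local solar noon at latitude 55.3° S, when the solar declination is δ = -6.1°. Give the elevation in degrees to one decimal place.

At local noon the hour angle is zero, so the zenith angle equals |φ − δ| = |-55.3° − (-6.100°)| = 49.200°.
Elevation = 90° − 49.200° = 40.8°.

40.8°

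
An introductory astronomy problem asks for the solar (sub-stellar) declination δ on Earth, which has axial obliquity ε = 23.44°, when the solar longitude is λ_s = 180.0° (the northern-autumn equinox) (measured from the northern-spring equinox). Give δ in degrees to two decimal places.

sin δ = sin ε · sin λ_s = sin 23.44° × sin 180.0° = 0.000000.
δ = arcsin(0.000000) = +0.00°.

δ = +0.00°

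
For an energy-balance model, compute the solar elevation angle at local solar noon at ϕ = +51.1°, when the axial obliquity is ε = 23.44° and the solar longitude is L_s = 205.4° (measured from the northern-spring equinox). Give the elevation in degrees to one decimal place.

Solar declination: sin δ = sin ε · sin L_s = sin 23.44° × sin 205.4° = -0.17063, so δ = -9.824°.
At local noon the hour angle is zero, so the zenith angle equals |ϕ − δ| = |+51.1° − (-9.824°)| = 60.924°.
Elevation = 90° − 60.924° = 29.1°.

29.1°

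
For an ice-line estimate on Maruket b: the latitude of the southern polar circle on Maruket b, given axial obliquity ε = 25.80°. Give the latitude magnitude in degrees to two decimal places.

The polar circle is the lowest latitude that experiences at least one full rotation of continuous darkness at the northern-summer solstice; it lies at |φ| = 90° − ε = 90° − 25.80° = 64.20°.

64.20°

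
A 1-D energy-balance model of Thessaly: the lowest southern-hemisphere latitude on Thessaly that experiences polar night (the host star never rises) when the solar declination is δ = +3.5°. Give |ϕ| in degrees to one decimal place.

Polar night requires cos h₀ = −tan ϕ tan δ ≥ 1, i.e. tan ϕ tan δ ≤ −1.
The boundary is |tan ϕ| · |tan δ| = 1, so |ϕ| = 90° − |δ| = 90° − 3.5° = 86.5° in the southern hemisphere.

|ϕ| = 86.5°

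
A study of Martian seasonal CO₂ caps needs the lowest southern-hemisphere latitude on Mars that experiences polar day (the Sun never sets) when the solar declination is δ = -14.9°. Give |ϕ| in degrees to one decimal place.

|ϕ| = 75.1°

Polar day requires cos h₀ = −tan ϕ tan δ ≤ −1, i.e. tan ϕ tan δ ≥ 1.
The boundary is |tan ϕ| · |tan δ| = 1, so |ϕ| = 90° − |δ| = 90° − 14.9° = 75.1° in the southern hemisphere.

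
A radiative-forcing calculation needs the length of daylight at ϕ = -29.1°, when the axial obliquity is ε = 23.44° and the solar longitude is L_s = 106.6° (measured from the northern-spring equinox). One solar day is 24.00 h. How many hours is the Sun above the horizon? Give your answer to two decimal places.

Solar declination: sin δ = sin ε · sin L_s = sin 23.44° × sin 106.6° = 0.38121, so δ = +22.409°.
cos h₀ = −tan ϕ · tan δ = −tan(-29.1°) × tan(+22.409°) = 0.2295, so h₀ = 1.3392 rad = 76.73°.
Daylight = 2h₀/(2π) × 24.00 h = (1.3392/π) × 24.00 = 10.23 h.

10.23 h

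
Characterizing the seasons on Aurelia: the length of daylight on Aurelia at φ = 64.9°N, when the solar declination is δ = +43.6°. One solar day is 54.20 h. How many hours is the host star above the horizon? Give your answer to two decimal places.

54.20 h

Sunrise equation: cos H₀ = −tan φ · tan δ = -2.0329 ≤ −1, so the host star never sets (polar day) and H₀ = π.
Daylight = 2H₀/(2π) × 54.20 h = (3.1416/π) × 54.20 = 54.20 h.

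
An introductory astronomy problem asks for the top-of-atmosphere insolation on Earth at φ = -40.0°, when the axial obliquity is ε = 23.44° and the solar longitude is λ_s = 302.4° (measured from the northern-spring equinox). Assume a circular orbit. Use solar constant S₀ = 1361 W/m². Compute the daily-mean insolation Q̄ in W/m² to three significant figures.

Solar declination: sin δ = sin ε · sin λ_s = sin 23.44° × sin 302.4° = -0.33586, so δ = -19.625°.
cos H₀ = −tan(-40.0°) tan(-19.625°) = -0.2992, H₀ = 1.8747 rad.
Bracket: H₀ sin φ sin δ + cos φ cos δ sin H₀ = 1.8747×-0.64279×-0.33586 + 0.76604×0.94191×0.95419 = 0.404724 + 0.688487 = 1.093211.
Q̄ = (S₀/π) × [bracket] = (1361/π) × 1.093211 = 473.6 W/m².

Q̄ ≈ 474 W/m²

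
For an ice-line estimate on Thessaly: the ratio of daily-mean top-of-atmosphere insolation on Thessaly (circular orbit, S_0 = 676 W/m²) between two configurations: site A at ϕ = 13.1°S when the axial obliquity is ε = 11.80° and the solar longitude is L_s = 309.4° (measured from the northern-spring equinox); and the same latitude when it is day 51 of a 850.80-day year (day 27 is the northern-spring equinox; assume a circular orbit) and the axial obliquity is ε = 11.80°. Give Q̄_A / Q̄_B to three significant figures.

— Configuration A (ϕ=-13.1°):
Solar declination: sin δ = sin ε · sin L_s = sin 11.80° × sin 309.4° = -0.15802, so δ = -9.092°.
cos h₀ = −tan(-13.1°) tan(-9.092°) = -0.0372, h₀ = 1.6080 rad.
Bracket: h₀ sin ϕ sin δ + cos ϕ cos δ sin h₀ = 1.6080×-0.22665×-0.15802 + 0.97398×0.98744×0.99931 = 0.057591 + 0.961083 = 1.018674.
Q̄ = (S_0/π) × [bracket] = (676/π) × 1.018674 = 219.20 W/m².
— Configuration B (ϕ=-13.1°):
Solar longitude: L_s = 360° × (51 − 27)/850.80 = 10.155°.
sin δ = sin 11.80° × sin 10.155° = 0.03606, so δ = +2.066°.
cos h₀ = −tan(-13.1°) tan(+2.066°) = 0.0084, h₀ = 1.5624 rad.
Bracket: h₀ sin ϕ sin δ + cos ϕ cos δ sin h₀ = 1.5624×-0.22665×0.03606 + 0.97398×0.99935×0.99996 = -0.012769 + 0.973308 = 0.960539.
Q̄ = (S_0/π) × [bracket] = (676/π) × 0.960539 = 206.69 W/m².
Ratio Q̄_A / Q̄_B = 219.20 / 206.69 = 1.061.

Q̄_A / Q̄_B ≈ 1.06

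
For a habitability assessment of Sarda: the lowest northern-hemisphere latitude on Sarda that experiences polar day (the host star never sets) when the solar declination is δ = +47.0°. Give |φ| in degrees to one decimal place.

|φ| = 43.0°

Polar day requires cos H₀ = −tan φ tan δ ≤ −1, i.e. tan φ tan δ ≥ 1.
The boundary is |tan φ| · |tan δ| = 1, so |φ| = 90° − |δ| = 90° − 47.0° = 43.0° in the northern hemisphere.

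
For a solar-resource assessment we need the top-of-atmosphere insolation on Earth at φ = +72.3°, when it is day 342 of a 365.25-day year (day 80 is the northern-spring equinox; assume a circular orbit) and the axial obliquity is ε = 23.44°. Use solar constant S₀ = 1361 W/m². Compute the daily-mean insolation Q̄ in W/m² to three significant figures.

Solar longitude: λ_s = 360° × (342 − 80)/365.25 = 258.234°.
sin δ = sin 23.44° × sin 258.234° = -0.38943, so δ = -22.919°.
cos H₀ = −tan(+72.3°) tan(-22.919°) = 1.3248 ≥ 1 ⇒ polar night, H₀ = 0 and Q̄ = 0.

Q̄ ≈ 0.00 W/m²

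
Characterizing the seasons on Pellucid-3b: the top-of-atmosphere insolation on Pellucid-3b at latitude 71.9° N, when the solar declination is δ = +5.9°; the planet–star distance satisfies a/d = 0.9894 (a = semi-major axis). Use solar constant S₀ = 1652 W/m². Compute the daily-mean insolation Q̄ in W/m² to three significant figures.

cos H₀ = −tan(+71.9°) tan(+5.900°) = -0.3162, H₀ = 1.8925 rad.
Bracket: H₀ sin φ sin δ + cos φ cos δ sin H₀ = 1.8925×0.95052×0.10279 + 0.31068×0.99470×0.94870 = 0.184905 + 0.293180 = 0.478085.
Inverse-square distance factor (a/d)² = 0.9894² = 0.978912.
Q̄ = (S₀/π) × 0.978912 × [bracket] = (1652/π) × 0.978912 × 0.478085 = 246.1 W/m².

Q̄ ≈ 246 W/m²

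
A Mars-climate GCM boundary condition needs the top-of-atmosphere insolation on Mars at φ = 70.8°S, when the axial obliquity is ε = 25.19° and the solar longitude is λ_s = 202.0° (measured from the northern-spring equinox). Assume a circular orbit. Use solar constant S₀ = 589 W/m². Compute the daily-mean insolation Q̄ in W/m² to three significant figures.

Solar declination: sin δ = sin ε · sin λ_s = sin 25.19° × sin 202.0° = -0.15944, so δ = -9.174°.
cos H₀ = −tan(-70.8°) tan(-9.174°) = -0.4638, H₀ = 2.0531 rad.
Bracket: H₀ sin φ sin δ + cos φ cos δ sin H₀ = 2.0531×-0.94438×-0.15944 + 0.32887×0.98721×0.88595 = 0.309139 + 0.287636 = 0.596775.
Q̄ = (S₀/π) × [bracket] = (589/π) × 0.596775 = 111.9 W/m².

Q̄ ≈ 112 W/m²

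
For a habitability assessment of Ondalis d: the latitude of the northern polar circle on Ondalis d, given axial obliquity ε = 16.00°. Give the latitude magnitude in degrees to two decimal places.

The polar circle is the lowest latitude that experiences at least one full rotation of continuous daylight at the northern-summer solstice; it lies at |ϕ| = 90° − ε = 90° − 16.00° = 74.00°.

74.00°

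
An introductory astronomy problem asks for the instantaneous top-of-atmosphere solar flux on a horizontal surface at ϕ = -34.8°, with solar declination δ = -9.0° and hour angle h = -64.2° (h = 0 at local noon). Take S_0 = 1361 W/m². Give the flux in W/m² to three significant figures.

cos θ_z = sin ϕ sin δ + cos ϕ cos δ cos h = 0.089279 + 0.352990 = 0.442269.
Flux = S_0 · cos θ_z = 1361 × 0.442269 = 601.9 W/m².

602 W/m²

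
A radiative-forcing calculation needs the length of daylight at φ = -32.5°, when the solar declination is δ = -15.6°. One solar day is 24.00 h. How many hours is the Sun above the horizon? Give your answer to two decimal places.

13.37 h

cos H₀ = −tan φ · tan δ = −tan(-32.5°) × tan(-15.600°) = -0.1779, so H₀ = 1.7496 rad = 100.25°.
Daylight = 2H₀/(2π) × 24.00 h = (1.7496/π) × 24.00 = 13.37 h.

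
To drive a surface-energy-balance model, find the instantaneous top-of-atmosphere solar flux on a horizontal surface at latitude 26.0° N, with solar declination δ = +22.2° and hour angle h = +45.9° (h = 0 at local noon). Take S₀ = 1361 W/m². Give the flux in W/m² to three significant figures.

cos θ_z = sin φ sin δ + cos φ cos δ cos h = 0.165634 + 0.579116 = 0.744750.
Flux = S₀ · cos θ_z = 1361 × 0.744750 = 1014 W/m².

1.01e+03 W/m²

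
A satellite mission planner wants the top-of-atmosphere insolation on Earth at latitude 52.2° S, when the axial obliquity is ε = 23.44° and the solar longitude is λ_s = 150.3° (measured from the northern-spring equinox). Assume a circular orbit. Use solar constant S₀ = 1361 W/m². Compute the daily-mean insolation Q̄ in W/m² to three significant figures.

Solar declination: sin δ = sin ε · sin λ_s = sin 23.44° × sin 150.3° = 0.19709, so δ = +11.367°.
cos H₀ = −tan(-52.2°) tan(+11.367°) = 0.2592, H₀ = 1.3086 rad.
Bracket: H₀ sin φ sin δ + cos φ cos δ sin H₀ = 1.3086×-0.79016×0.19709 + 0.61291×0.98039×0.96583 = -0.203792 + 0.580358 = 0.376566.
Q̄ = (S₀/π) × [bracket] = (1361/π) × 0.376566 = 163.1 W/m².

Q̄ ≈ 163 W/m²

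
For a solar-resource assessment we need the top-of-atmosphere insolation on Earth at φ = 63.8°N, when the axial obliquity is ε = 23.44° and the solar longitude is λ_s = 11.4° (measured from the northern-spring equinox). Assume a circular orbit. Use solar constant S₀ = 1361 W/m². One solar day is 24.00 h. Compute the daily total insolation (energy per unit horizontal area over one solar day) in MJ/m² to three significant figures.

Solar declination: sin δ = sin ε · sin λ_s = sin 23.44° × sin 11.4° = 0.07863, so δ = +4.510°.
cos H₀ = −tan(+63.8°) tan(+4.510°) = -0.1603, H₀ = 1.7318 rad.
Bracket: H₀ sin φ sin δ + cos φ cos δ sin H₀ = 1.7318×0.89726×0.07863 + 0.44151×0.99690×0.98707 = 0.122181 + 0.434450 = 0.556631.
Q̄ = (S₀/π) × [bracket] = (1361/π) × 0.556631 = 241.14 W/m².
Daily total = Q̄ × 24.00 h × 3600 s/h = 241.14 × 24.00 × 3600 / 10⁶ = 20.83 MJ/m².

20.8 MJ/m²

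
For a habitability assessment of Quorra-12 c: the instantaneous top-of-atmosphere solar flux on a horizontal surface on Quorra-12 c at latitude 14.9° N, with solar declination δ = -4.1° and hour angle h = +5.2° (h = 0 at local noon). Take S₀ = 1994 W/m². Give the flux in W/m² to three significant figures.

1.88e+03 W/m²

cos θ_z = sin φ sin δ + cos φ cos δ cos h = -0.018384 + 0.959936 = 0.941552.
Flux = S₀ · cos θ_z = 1994 × 0.941552 = 1877 W/m².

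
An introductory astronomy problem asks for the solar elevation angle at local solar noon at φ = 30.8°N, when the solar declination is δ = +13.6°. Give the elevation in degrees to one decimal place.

At local noon the hour angle is zero, so the zenith angle equals |φ − δ| = |+30.8° − (+13.600°)| = 17.200°.
Elevation = 90° − 17.200° = 72.8°.

72.8°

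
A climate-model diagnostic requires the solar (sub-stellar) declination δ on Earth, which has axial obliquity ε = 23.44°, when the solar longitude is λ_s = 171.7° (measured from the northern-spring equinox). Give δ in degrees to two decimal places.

sin δ = sin ε · sin λ_s = sin 23.44° × sin 171.7° = 0.057423.
δ = arcsin(0.057423) = +3.29°.

δ = +3.29°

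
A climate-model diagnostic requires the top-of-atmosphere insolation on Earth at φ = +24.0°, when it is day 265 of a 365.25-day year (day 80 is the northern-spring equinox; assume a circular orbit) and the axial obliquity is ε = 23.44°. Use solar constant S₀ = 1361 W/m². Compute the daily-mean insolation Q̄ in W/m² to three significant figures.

Q̄ ≈ 391 W/m²

Solar longitude: λ_s = 360° × (265 − 80)/365.25 = 182.341°.
sin δ = sin 23.44° × sin 182.341° = -0.01625, so δ = -0.931°.
cos H₀ = −tan(+24.0°) tan(-0.931°) = 0.0072, H₀ = 1.5636 rad.
Bracket: H₀ sin φ sin δ + cos φ cos δ sin H₀ = 1.5636×0.40674×-0.01625 + 0.91355×0.99987×0.99997 = -0.010335 + 0.913404 = 0.903069.
Q̄ = (S₀/π) × [bracket] = (1361/π) × 0.903069 = 391.2 W/m².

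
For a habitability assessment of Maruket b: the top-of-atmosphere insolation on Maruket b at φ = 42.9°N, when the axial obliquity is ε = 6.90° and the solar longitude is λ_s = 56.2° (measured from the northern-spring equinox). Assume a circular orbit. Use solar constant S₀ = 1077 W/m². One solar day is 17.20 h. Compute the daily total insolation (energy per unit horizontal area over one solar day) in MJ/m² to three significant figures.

17.8 MJ/m²

Solar declination: sin δ = sin ε · sin λ_s = sin 6.90° × sin 56.2° = 0.09983, so δ = +5.729°.
cos H₀ = −tan(+42.9°) tan(+5.729°) = -0.0932, H₀ = 1.6642 rad.
Bracket: H₀ sin φ sin δ + cos φ cos δ sin H₀ = 1.6642×0.68072×0.09983 + 0.73254×0.99500×0.99564 = 0.113093 + 0.725699 = 0.838792.
Q̄ = (S₀/π) × [bracket] = (1077/π) × 0.838792 = 287.55 W/m².
Daily total = Q̄ × 17.20 h × 3600 s/h = 287.55 × 17.20 × 3600 / 10⁶ = 17.81 MJ/m².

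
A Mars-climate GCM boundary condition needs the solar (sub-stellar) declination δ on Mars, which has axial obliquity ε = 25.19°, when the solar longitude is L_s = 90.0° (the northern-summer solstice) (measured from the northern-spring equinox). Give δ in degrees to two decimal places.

sin δ = sin ε · sin L_s = sin 25.19° × sin 90.0° = 0.425621.
δ = arcsin(0.425621) = +25.19°.

δ = +25.19°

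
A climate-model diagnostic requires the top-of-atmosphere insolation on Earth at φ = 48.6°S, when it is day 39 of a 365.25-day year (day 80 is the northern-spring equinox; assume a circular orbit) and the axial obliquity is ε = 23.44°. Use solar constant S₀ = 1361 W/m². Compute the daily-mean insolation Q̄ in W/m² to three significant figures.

Solar longitude: λ_s = 360° × (39 − 80)/365.25 = -40.411°, i.e. -40.411° + 360° = 319.589°.
sin δ = sin 23.44° × sin 319.589° = -0.25787, so δ = -14.944°.
cos H₀ = −tan(-48.6°) tan(-14.944°) = -0.3027, H₀ = 1.8784 rad.
Bracket: H₀ sin φ sin δ + cos φ cos δ sin H₀ = 1.8784×-0.75011×-0.25787 + 0.66131×0.96618×0.95307 = 0.363341 + 0.608959 = 0.972300.
Q̄ = (S₀/π) × [bracket] = (1361/π) × 0.972300 = 421.2 W/m².

Q̄ ≈ 421 W/m²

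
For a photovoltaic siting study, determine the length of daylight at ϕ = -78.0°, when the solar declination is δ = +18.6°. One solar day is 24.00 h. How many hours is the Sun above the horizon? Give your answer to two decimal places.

0.00 h

cos h₀ = −tan ϕ · tan δ = 1.5833 ≥ 1, so the Sun never rises (polar night) and h₀ = 0.
Daylight = 2h₀/(2π) × 24.00 h = (0.0000/π) × 24.00 = 0.00 h.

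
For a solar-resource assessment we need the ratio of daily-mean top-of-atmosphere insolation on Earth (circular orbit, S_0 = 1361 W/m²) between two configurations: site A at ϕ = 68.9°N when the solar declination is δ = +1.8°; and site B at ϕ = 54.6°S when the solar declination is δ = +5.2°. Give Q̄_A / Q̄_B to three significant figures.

— Configuration A (ϕ=+68.9°):
cos h₀ = −tan(+68.9°) tan(+1.800°) = -0.0814, h₀ = 1.6523 rad.
Bracket: h₀ sin ϕ sin δ + cos ϕ cos δ sin h₀ = 1.6523×0.93295×0.03141 + 0.36000×0.99951×0.99668 = 0.048419 + 0.358629 = 0.407048.
Q̄ = (S_0/π) × [bracket] = (1361/π) × 0.407048 = 176.34 W/m².
— Configuration B (ϕ=-54.6°):
cos h₀ = −tan(-54.6°) tan(+5.200°) = 0.1281, h₀ = 1.4424 rad.
Bracket: h₀ sin ϕ sin δ + cos ϕ cos δ sin h₀ = 1.4424×-0.81513×0.09063 + 0.57928×0.99588×0.99177 = -0.106558 + 0.572146 = 0.465588.
Q̄ = (S_0/π) × [bracket] = (1361/π) × 0.465588 = 201.70 W/m².
Ratio Q̄_A / Q̄_B = 176.34 / 201.70 = 0.8743.

Q̄_A / Q̄_B ≈ 0.874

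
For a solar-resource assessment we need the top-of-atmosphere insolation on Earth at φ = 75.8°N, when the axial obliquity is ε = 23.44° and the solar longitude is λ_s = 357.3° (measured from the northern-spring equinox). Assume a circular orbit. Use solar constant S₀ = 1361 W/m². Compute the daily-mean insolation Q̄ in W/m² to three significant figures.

Q̄ ≈ 94.2 W/m²

Solar declination: sin δ = sin ε · sin λ_s = sin 23.44° × sin 357.3° = -0.01874, so δ = -1.074°.
cos H₀ = −tan(+75.8°) tan(-1.074°) = 0.0741, H₀ = 1.4967 rad.
Bracket: H₀ sin φ sin δ + cos φ cos δ sin H₀ = 1.4967×0.96945×-0.01874 + 0.24531×0.99982×0.99725 = -0.027191 + 0.244591 = 0.217400.
Q̄ = (S₀/π) × [bracket] = (1361/π) × 0.217400 = 94.18 W/m².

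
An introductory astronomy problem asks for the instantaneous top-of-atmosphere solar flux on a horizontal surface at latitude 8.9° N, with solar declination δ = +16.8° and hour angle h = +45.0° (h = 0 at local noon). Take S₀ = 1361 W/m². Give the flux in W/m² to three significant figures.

cos θ_z = sin φ sin δ + cos φ cos δ cos h = 0.044716 + 0.668777 = 0.713493.
Flux = S₀ · cos θ_z = 1361 × 0.713493 = 971.1 W/m².

971 W/m²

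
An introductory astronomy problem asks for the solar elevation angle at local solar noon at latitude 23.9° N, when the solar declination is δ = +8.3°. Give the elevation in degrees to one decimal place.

At local noon the hour angle is zero, so the zenith angle equals |ϕ − δ| = |+23.9° − (+8.300°)| = 15.600°.
Elevation = 90° − 15.600° = 74.4°.

74.4°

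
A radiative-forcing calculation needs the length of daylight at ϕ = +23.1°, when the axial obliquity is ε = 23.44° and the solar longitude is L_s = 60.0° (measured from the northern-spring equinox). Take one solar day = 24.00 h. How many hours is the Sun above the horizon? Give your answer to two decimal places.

Solar declination: sin δ = sin ε · sin L_s = sin 23.44° × sin 60.0° = 0.34449, so δ = +20.151°.
cos h₀ = −tan ϕ · tan δ = −tan(+23.1°) × tan(+20.151°) = -0.1565, so h₀ = 1.7280 rad = 99.00°.
Daylight = 2h₀/(2π) × 24.00 h = (1.7280/π) × 24.00 = 13.20 h.

13.20 h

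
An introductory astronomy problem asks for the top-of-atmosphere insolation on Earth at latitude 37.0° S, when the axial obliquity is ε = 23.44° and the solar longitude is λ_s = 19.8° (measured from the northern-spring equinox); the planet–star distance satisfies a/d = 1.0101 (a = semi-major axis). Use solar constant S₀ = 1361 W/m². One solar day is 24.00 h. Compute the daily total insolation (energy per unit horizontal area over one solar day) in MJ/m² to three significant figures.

25.5 MJ/m²

Solar declination: sin δ = sin ε · sin λ_s = sin 23.44° × sin 19.8° = 0.13475, so δ = +7.744°.
cos H₀ = −tan(-37.0°) tan(+7.744°) = 0.1025, H₀ = 1.4681 rad.
Bracket: H₀ sin φ sin δ + cos φ cos δ sin H₀ = 1.4681×-0.60182×0.13475 + 0.79864×0.99088×0.99474 = -0.119056 + 0.787194 = 0.668138.
Inverse-square distance factor (a/d)² = 1.0101² = 1.020302.
Q̄ = (S₀/π) × 1.020302 × [bracket] = (1361/π) × 1.020302 × 0.668138 = 295.33 W/m².
Daily total = Q̄ × 24.00 h × 3600 s/h = 295.33 × 24.00 × 3600 / 10⁶ = 25.52 MJ/m².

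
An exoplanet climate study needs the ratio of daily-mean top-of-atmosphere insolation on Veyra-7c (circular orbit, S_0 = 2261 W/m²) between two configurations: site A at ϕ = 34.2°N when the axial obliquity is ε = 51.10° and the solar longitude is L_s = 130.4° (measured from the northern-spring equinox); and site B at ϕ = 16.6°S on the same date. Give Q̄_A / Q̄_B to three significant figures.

Q̄_A / Q̄_B ≈ 2.43

— Configuration A (ϕ=+34.2°):
Solar declination: sin δ = sin ε · sin L_s = sin 51.10° × sin 130.4° = 0.59266, so δ = +36.346°.
cos h₀ = −tan(+34.2°) tan(+36.346°) = -0.5001, h₀ = 2.0945 rad.
Bracket: h₀ sin ϕ sin δ + cos ϕ cos δ sin h₀ = 2.0945×0.56208×0.59266 + 0.82708×0.80545×0.86599 = 0.697725 + 0.576898 = 1.274623.
Q̄ = (S_0/π) × [bracket] = (2261/π) × 1.274623 = 917.34 W/m².
— Configuration B (ϕ=-16.6°):
cos h₀ = −tan(-16.6°) tan(+36.346°) = 0.2194, h₀ = 1.3496 rad.
Bracket: h₀ sin ϕ sin δ + cos ϕ cos δ sin h₀ = 1.3496×-0.28569×0.59266 + 0.95832×0.80545×0.97564 = -0.228510 + 0.753076 = 0.524566.
Q̄ = (S_0/π) × [bracket] = (2261/π) × 0.524566 = 377.53 W/m².
Ratio Q̄_A / Q̄_B = 917.34 / 377.53 = 2.430.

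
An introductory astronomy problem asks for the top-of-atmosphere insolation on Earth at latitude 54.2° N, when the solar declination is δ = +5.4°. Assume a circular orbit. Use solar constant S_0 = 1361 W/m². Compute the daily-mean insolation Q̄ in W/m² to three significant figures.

Q̄ ≈ 306 W/m²

cos h₀ = −tan(+54.2°) tan(+5.400°) = -0.1311, h₀ = 1.7022 rad.
Bracket: h₀ sin ϕ sin δ + cos ϕ cos δ sin h₀ = 1.7022×0.81106×0.09411 + 0.58496×0.99556×0.99137 = 0.129927 + 0.577337 = 0.707264.
Q̄ = (S_0/π) × [bracket] = (1361/π) × 0.707264 = 306.4 W/m².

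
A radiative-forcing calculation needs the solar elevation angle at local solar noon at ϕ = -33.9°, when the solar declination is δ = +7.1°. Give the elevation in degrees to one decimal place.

At local noon the hour angle is zero, so the zenith angle equals |ϕ − δ| = |-33.9° − (+7.100°)| = 41.000°.
Elevation = 90° − 41.000° = 49.0°.

49.0°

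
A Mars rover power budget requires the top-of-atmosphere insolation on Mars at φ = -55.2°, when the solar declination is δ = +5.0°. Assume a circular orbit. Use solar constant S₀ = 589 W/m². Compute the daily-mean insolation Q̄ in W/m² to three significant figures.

cos H₀ = −tan(-55.2°) tan(+5.000°) = 0.1259, H₀ = 1.4446 rad.
Bracket: H₀ sin φ sin δ + cos φ cos δ sin H₀ = 1.4446×-0.82115×0.08716 + 0.57071×0.99619×0.99205 = -0.103392 + 0.564016 = 0.460624.
Q̄ = (S₀/π) × [bracket] = (589/π) × 0.460624 = 86.36 W/m².

Q̄ ≈ 86.4 W/m²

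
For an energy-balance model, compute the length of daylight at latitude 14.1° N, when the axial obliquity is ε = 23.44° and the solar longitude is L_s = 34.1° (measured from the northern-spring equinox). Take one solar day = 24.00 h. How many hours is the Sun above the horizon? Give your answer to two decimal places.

Solar declination: sin δ = sin ε · sin L_s = sin 23.44° × sin 34.1° = 0.22302, so δ = +12.886°.
cos h₀ = −tan ϕ · tan δ = −tan(+14.1°) × tan(+12.886°) = -0.0575, so h₀ = 1.6283 rad = 93.29°.
Daylight = 2h₀/(2π) × 24.00 h = (1.6283/π) × 24.00 = 12.44 h.

12.44 h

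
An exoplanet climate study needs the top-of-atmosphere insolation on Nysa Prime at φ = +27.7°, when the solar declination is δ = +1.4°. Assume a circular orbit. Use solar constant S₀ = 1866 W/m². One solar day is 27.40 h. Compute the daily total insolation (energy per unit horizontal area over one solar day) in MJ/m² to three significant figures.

cos H₀ = −tan(+27.7°) tan(+1.400°) = -0.0128, H₀ = 1.5836 rad.
Bracket: H₀ sin φ sin δ + cos φ cos δ sin H₀ = 1.5836×0.46484×0.02443 + 0.88539×0.99970×0.99992 = 0.017983 + 0.885054 = 0.903037.
Q̄ = (S₀/π) × [bracket] = (1866/π) × 0.903037 = 536.37 W/m².
Daily total = Q̄ × 27.40 h × 3600 s/h = 536.37 × 27.40 × 3600 / 10⁶ = 52.91 MJ/m².

52.9 MJ/m²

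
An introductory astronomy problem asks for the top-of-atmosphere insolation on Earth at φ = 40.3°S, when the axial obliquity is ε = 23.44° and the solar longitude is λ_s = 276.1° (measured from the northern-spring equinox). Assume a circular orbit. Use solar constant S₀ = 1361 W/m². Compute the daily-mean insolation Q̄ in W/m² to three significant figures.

Solar declination: sin δ = sin ε · sin λ_s = sin 23.44° × sin 276.1° = -0.39554, so δ = -23.299°.
cos H₀ = −tan(-40.3°) tan(-23.299°) = -0.3652, H₀ = 1.9447 rad.
Bracket: H₀ sin φ sin δ + cos φ cos δ sin H₀ = 1.9447×-0.64679×-0.39554 + 0.76267×0.91845×0.93092 = 0.497515 + 0.652085 = 1.149600.
Q̄ = (S₀/π) × [bracket] = (1361/π) × 1.149600 = 498.0 W/m².

Q̄ ≈ 498 W/m²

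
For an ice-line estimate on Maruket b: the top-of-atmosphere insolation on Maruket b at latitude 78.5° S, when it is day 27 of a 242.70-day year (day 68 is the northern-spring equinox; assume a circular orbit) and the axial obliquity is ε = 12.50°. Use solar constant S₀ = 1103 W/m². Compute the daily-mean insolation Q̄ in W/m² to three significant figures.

Solar longitude: λ_s = 360° × (27 − 68)/242.70 = -60.816°, i.e. -60.816° + 360° = 299.184°.
sin δ = sin 12.50° × sin 299.184° = -0.18896, so δ = -10.892°.
cos H₀ = −tan(-78.5°) tan(-10.892°) = -0.9458, H₀ = 2.8109 rad.
Bracket: H₀ sin φ sin δ + cos φ cos δ sin H₀ = 2.8109×-0.97992×-0.18896 + 0.19937×0.98198×0.32467 = 0.520482 + 0.063563 = 0.584045.
Q̄ = (S₀/π) × [bracket] = (1103/π) × 0.584045 = 205.1 W/m².

Q̄ ≈ 205 W/m²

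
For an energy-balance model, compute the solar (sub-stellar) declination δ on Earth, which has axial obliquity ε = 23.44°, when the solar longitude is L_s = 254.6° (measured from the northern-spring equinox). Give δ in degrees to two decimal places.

δ = -22.55°

sin δ = sin ε · sin L_s = sin 23.44° × sin 254.6° = -0.383506.
δ = arcsin(-0.383506) = -22.55°.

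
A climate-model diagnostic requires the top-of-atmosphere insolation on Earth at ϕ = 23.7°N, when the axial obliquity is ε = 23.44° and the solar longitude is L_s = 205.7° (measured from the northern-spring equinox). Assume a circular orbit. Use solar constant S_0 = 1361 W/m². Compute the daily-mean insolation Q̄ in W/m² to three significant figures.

Solar declination: sin δ = sin ε · sin L_s = sin 23.44° × sin 205.7° = -0.17250, so δ = -9.933°.
cos h₀ = −tan(+23.7°) tan(-9.933°) = 0.0769, h₀ = 1.4938 rad.
Bracket: h₀ sin ϕ sin δ + cos ϕ cos δ sin h₀ = 1.4938×0.40195×-0.17250 + 0.91566×0.98501×0.99704 = -0.103575 + 0.899265 = 0.795690.
Q̄ = (S_0/π) × [bracket] = (1361/π) × 0.795690 = 344.7 W/m².

Q̄ ≈ 345 W/m²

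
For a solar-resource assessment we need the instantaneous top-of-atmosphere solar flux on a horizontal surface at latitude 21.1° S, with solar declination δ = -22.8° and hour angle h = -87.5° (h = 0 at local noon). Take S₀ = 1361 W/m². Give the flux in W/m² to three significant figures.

241 W/m²

cos θ_z = sin φ sin δ + cos φ cos δ cos h = 0.139504 + 0.037515 = 0.177019.
Flux = S₀ · cos θ_z = 1361 × 0.177019 = 240.9 W/m².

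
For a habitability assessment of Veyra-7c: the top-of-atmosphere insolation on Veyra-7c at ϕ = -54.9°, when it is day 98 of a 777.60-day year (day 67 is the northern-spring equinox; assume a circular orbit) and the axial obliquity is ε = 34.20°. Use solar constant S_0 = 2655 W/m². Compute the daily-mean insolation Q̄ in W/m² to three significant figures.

Solar longitude: L_s = 360° × (98 − 67)/777.60 = 14.352°.
sin δ = sin 34.20° × sin 14.352° = 0.13933, so δ = +8.009°.
cos h₀ = −tan(-54.9°) tan(+8.009°) = 0.2002, h₀ = 1.3692 rad.
Bracket: h₀ sin ϕ sin δ + cos ϕ cos δ sin h₀ = 1.3692×-0.81815×0.13933 + 0.57501×0.99025×0.97976 = -0.156079 + 0.557879 = 0.401800.
Q̄ = (S_0/π) × [bracket] = (2655/π) × 0.401800 = 339.6 W/m².

Q̄ ≈ 340 W/m²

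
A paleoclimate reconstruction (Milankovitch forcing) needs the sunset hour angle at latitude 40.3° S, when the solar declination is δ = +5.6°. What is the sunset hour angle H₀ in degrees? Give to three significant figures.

H₀ = 85.2°

cos H₀ = −tan φ · tan δ = −tan(-40.3°) × tan(+5.600°) = 0.0832, so H₀ = 1.4875 rad = 85.23°.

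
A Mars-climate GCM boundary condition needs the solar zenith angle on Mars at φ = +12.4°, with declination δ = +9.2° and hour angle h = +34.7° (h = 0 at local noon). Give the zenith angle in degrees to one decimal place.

cos θ_z = sin φ sin δ + cos φ cos δ cos h = 0.034332 + 0.792636 = 0.826968.
θ_z = arccos(0.826968) = 34.2°.

θ_z = 34.2°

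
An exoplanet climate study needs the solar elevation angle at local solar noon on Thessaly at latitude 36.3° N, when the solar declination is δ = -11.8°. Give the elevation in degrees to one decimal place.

41.9°

At local noon the hour angle is zero, so the zenith angle equals |ϕ − δ| = |+36.3° − (-11.800°)| = 48.100°.
Elevation = 90° − 48.100° = 41.9°.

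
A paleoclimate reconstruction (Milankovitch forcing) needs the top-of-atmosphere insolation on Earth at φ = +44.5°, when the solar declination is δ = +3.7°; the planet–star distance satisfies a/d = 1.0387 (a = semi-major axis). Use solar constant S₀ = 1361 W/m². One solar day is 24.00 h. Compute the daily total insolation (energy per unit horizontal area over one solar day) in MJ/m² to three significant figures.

cos H₀ = −tan(+44.5°) tan(+3.700°) = -0.0635, H₀ = 1.6344 rad.
Bracket: H₀ sin φ sin δ + cos φ cos δ sin H₀ = 1.6344×0.70091×0.06453 + 0.71325×0.99792×0.99798 = 0.073923 + 0.710329 = 0.784252.
Inverse-square distance factor (a/d)² = 1.0387² = 1.078898.
Q̄ = (S₀/π) × 1.078898 × [bracket] = (1361/π) × 1.078898 × 0.784252 = 366.56 W/m².
Daily total = Q̄ × 24.00 h × 3600 s/h = 366.56 × 24.00 × 3600 / 10⁶ = 31.67 MJ/m².

31.7 MJ/m²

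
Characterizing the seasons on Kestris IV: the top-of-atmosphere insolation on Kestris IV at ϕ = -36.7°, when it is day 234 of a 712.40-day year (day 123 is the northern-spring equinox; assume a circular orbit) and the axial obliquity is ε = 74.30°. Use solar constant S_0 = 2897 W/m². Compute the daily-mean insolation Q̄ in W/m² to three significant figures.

Solar longitude: L_s = 360° × (234 − 123)/712.40 = 56.092°.
sin δ = sin 74.30° × sin 56.092° = 0.79897, so δ = +53.032°.
cos h₀ = −tan(-36.7°) tan(+53.032°) = 0.9903, h₀ = 0.1394 rad.
Bracket: h₀ sin ϕ sin δ + cos ϕ cos δ sin h₀ = 0.1394×-0.59763×0.79897 + 0.80178×0.60137×0.13895 = -0.066562 + 0.066997 = 0.000435.
Q̄ = (S_0/π) × [bracket] = (2897/π) × 0.000435 = 0.4011 W/m².

Q̄ ≈ 0.401 W/m²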